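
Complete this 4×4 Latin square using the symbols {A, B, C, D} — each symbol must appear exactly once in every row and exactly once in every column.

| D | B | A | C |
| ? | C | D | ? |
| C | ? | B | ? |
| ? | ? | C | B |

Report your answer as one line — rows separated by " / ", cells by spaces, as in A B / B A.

D B A C / B C D A / C A B D / A D C B

row 2 has {C,D}; column 4 has {B,C} — only A is left for (r2,c4).
row 3 has {B,C}; column 4 has {A,B,C} — only D is left for (r3,c4).
row 4 has {B,C}; column 1 has {C,D} — only A is left for (r4,c1).
row 4 has {A,B,C}; column 2 has {B,C} — only D is left for (r4,c2).
row 2 has {A,C,D}; column 1 has {A,C,D} — only B is left for (r2,c1).
row 3 has {B,C,D}; column 2 has {B,C,D} — only A is left for (r3,c2).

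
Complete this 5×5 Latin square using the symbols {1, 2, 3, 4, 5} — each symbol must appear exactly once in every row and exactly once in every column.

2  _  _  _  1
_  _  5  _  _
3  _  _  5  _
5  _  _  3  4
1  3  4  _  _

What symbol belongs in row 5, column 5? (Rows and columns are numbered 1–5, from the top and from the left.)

5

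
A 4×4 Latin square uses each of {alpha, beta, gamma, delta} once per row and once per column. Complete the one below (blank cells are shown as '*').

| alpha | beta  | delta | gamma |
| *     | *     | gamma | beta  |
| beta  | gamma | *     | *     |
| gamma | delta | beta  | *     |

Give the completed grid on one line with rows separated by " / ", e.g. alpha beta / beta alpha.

alpha beta delta gamma / delta alpha gamma beta / beta gamma alpha delta / gamma delta beta alpha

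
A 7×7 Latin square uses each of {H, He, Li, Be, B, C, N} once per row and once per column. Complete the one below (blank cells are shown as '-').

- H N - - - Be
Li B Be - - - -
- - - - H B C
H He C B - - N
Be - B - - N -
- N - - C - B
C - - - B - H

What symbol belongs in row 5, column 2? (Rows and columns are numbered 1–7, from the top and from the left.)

C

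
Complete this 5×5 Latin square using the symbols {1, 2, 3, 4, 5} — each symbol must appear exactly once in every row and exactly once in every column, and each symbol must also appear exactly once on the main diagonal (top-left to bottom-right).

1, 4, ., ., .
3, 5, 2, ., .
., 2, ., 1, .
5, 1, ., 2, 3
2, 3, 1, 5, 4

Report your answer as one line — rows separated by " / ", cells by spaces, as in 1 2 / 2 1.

Cell (r1,c4): row 1 has {1,4}; column 4 has {1,2,5} → 3.
Cell (r2,c4): row 2 has {2,3,5}; column 4 has {1,2,3,5} → 4.
Cell (r2,c5): row 2 has {2,3,4,5}; column 5 has {3,4} → 1.
Cell (r3,c1): row 3 has {1,2}; column 1 has {1,2,3,5} → 4.
Cell (r3,c3): row 3 has {1,2,4}; column 3 has {1,2}; the diagonal has {1,2,4,5} → 3.
Cell (r3,c5): row 3 has {1,2,3,4}; column 5 has {1,3,4} → 5.
Cell (r4,c3): row 4 has {1,2,3,5}; column 3 has {1,2,3} → 4.
Cell (r1,c3): row 1 has {1,3,4}; column 3 has {1,2,3,4} → 5.
Cell (r1,c5): row 1 has {1,3,4,5}; column 5 has {1,3,4,5} → 2.

1 4 5 3 2 / 3 5 2 4 1 / 4 2 3 1 5 / 5 1 4 2 3 / 2 3 1 5 4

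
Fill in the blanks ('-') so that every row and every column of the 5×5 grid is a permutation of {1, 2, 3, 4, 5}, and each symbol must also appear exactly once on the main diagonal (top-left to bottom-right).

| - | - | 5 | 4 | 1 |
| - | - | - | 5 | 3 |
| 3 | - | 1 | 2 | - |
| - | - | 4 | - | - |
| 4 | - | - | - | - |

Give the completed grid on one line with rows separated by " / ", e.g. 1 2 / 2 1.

2 3 5 4 1 / 1 4 2 5 3 / 3 5 1 2 4 / 5 1 4 3 2 / 4 2 3 1 5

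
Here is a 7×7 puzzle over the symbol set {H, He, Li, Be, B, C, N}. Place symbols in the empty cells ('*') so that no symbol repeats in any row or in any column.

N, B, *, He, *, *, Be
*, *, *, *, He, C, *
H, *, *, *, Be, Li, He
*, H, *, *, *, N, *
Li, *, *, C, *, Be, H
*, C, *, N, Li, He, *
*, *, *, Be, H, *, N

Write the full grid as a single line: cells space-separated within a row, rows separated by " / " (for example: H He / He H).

row 1 has {He,Be,B,N}; column 5 has {H,He,Li,Be} — only C is left for (r1,c5).
row 1 has {He,Be,B,C,N}; column 6 has {He,Li,Be,C,N} — only H is left for (r1,c6).
row 3 has {H,He,Li,Be}; column 2 has {H,B,C} — only N is left for (r3,c2).
row 3 has {H,He,Li,Be,N}; column 4 has {He,Be,C,N} — only B is left for (r3,c4).
row 4 has {H,N}; column 4 has {He,Be,B,C,N} — only Li is left for (r4,c4).
row 4 has {H,Li,N}; column 5 has {H,He,Li,Be,C} — only B is left for (r4,c5).
row 4 has {H,Li,B,N}; column 7 has {H,He,Be,N} — only C is left for (r4,c7).
row 5 has {H,Li,Be,C}; column 2 has {H,B,C,N} — only He is left for (r5,c2).
row 5 has {H,He,Li,Be,C}; column 5 has {H,He,Li,Be,B,C} — only N is left for (r5,c5).
row 6 has {He,Li,C,N}; column 7 has {H,He,Be,C,N} — only B is left for (r6,c7).
row 7 has {H,Be,N}; column 2 has {H,He,B,C,N} — only Li is left for (r7,c2).
row 7 has {H,Li,Be,N}; column 6 has {H,He,Li,Be,C,N} — only B is left for (r7,c6).
row 1 has {H,He,Be,B,C,N}; column 3 is empty so far — only Li is left for (r1,c3).
row 2 has {He,C}; column 2 has {H,He,Li,B,C,N} — only Be is left for (r2,c2).
row 2 has {He,Be,C}; column 4 has {He,Li,Be,B,C,N} — only H is left for (r2,c4).
row 2 has {H,He,Be,C}; column 7 has {H,He,Be,B,C,N} — only Li is left for (r2,c7).
row 3 has {H,He,Li,Be,B,N}; column 3 has {Li} — only C is left for (r3,c3).
row 5 has {H,He,Li,Be,C,N}; column 3 has {Li,C} — only B is left for (r5,c3).
row 6 has {He,Li,B,C,N}; column 1 has {H,Li,N} — only Be is left for (r6,c1).
row 6 has {He,Li,Be,B,C,N}; column 3 has {Li,B,C} — only H is left for (r6,c3).
row 7 has {H,Li,Be,B,N}; column 3 has {H,Li,B,C} — only He is left for (r7,c3).
row 2 has {H,He,Li,Be,C}; column 1 has {H,Li,Be,N} — only B is left for (r2,c1).
row 2 has {H,He,Li,Be,B,C}; column 3 has {H,He,Li,B,C} — only N is left for (r2,c3).
row 4 has {H,Li,B,C,N}; column 1 has {H,Li,Be,B,N} — only He is left for (r4,c1).
row 4 has {H,He,Li,B,C,N}; column 3 has {H,He,Li,B,C,N} — only Be is left for (r4,c3).
row 7 has {H,He,Li,Be,B,N}; column 1 has {H,He,Li,Be,B,N} — only C is left for (r7,c1).

N B Li He C H Be / B Be N H He C Li / H N C B Be Li He / He H Be Li B N C / Li He B C N Be H / Be C H N Li He B / C Li He Be H B N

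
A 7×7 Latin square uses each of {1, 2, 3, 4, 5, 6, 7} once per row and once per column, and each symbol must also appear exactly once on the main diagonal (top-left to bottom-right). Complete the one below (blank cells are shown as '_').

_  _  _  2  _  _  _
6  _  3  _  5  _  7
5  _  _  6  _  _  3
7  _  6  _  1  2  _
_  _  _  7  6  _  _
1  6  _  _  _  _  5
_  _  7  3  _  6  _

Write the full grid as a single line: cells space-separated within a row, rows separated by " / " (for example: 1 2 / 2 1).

At row 4, column 7: row 4 has {1,2,6,7}; column 7 has {3,5,7}; that leaves 4.
At row 6, column 4: row 6 has {1,5,6}; column 4 has {2,3,6,7}; that leaves 4.
At row 2, column 4: row 2 has {3,5,6,7}; column 4 has {2,3,4,6,7}; that leaves 1.
At row 2, column 6: row 2 has {1,3,5,6,7}; column 6 has {2,6}; that leaves 4.
At row 4, column 4: row 4 has {1,2,4,6,7}; column 4 has {1,2,3,4,6,7}; the diagonal has {6}; that leaves 5.
At row 6, column 3: row 6 has {1,4,5,6}; column 3 has {3,6,7}; that leaves 2.
At row 2, column 2: row 2 has {1,3,4,5,6,7}; column 2 has {6}; the diagonal has {5,6}; that leaves 2.
At row 4, column 2: row 4 has {1,2,4,5,6,7}; column 2 has {2,6}; that leaves 3.
At row 7, column 7: row 7 has {3,6,7}; column 7 has {3,4,5,7}; the diagonal has {2,5,6}; that leaves 1.
At row 1, column 7: row 1 has {2}; column 7 has {1,3,4,5,7}; that leaves 6.
At row 3, column 3: row 3 has {3,5,6}; column 3 has {2,3,6,7}; the diagonal has {1,2,5,6}; that leaves 4.
At row 5, column 7: row 5 has {6,7}; column 7 has {1,3,4,5,6,7}; that leaves 2.
At row 1, column 1: row 1 has {2,6}; column 1 has {1,5,6,7}; the diagonal has {1,2,4,5,6}; that leaves 3.
At row 5, column 1: row 5 has {2,6,7}; column 1 has {1,3,5,6,7}; that leaves 4.
At row 6, column 6: row 6 has {1,2,4,5,6}; column 6 has {2,4,6}; the diagonal has {1,2,3,4,5,6}; that leaves 7.
At row 7, column 1: row 7 has {1,3,6,7}; column 1 has {1,3,4,5,6,7}; that leaves 2.
At row 7, column 5: row 7 has {1,2,3,6,7}; column 5 has {1,5,6}; that leaves 4.
At row 1, column 5: row 1 has {2,3,6}; column 5 has {1,4,5,6}; that leaves 7.
At row 3, column 5: row 3 has {3,4,5,6}; column 5 has {1,4,5,6,7}; that leaves 2.
At row 3, column 6: row 3 has {2,3,4,5,6}; column 6 has {2,4,6,7}; that leaves 1.
At row 6, column 5: row 6 has {1,2,4,5,6,7}; column 5 has {1,2,4,5,6,7}; that leaves 3.
At row 7, column 2: row 7 has {1,2,3,4,6,7}; column 2 has {2,3,6}; that leaves 5.
At row 1, column 6: row 1 has {2,3,6,7}; column 6 has {1,2,4,6,7}; that leaves 5.
At row 3, column 2: row 3 has {1,2,3,4,5,6}; column 2 has {2,3,5,6}; that leaves 7.
At row 5, column 2: row 5 has {2,4,6,7}; column 2 has {2,3,5,6,7}; that leaves 1.
At row 5, column 3: row 5 has {1,2,4,6,7}; column 3 has {2,3,4,6,7}; that leaves 5.
At row 5, column 6: row 5 has {1,2,4,5,6,7}; column 6 has {1,2,4,5,6,7}; that leaves 3.
At row 1, column 2: row 1 has {2,3,5,6,7}; column 2 has {1,2,3,5,6,7}; that leaves 4.
At row 1, column 3: row 1 has {2,3,4,5,6,7}; column 3 has {2,3,4,5,6,7}; that leaves 1.

3 4 1 2 7 5 6 / 6 2 3 1 5 4 7 / 5 7 4 6 2 1 3 / 7 3 6 5 1 2 4 / 4 1 5 7 6 3 2 / 1 6 2 4 3 7 5 / 2 5 7 3 4 6 1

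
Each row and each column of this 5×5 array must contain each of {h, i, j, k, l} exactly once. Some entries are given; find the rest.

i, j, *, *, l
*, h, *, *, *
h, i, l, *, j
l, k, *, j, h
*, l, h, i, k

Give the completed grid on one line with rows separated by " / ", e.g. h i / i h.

Cell (r1,c3): row 1 has {i,j,l}; column 3 has {h,l} → k.
Cell (r1,c4): row 1 has {i,j,k,l}; column 4 has {i,j} → h.
Cell (r2,c5): row 2 has {h}; column 5 has {h,j,k,l} → i.
Cell (r3,c4): row 3 has {h,i,j,l}; column 4 has {h,i,j} → k.
Cell (r4,c3): row 4 has {h,j,k,l}; column 3 has {h,k,l} → i.
Cell (r5,c1): row 5 has {h,i,k,l}; column 1 has {h,i,l} → j.
Cell (r2,c1): row 2 has {h,i}; column 1 has {h,i,j,l} → k.
Cell (r2,c3): row 2 has {h,i,k}; column 3 has {h,i,k,l} → j.
Cell (r2,c4): row 2 has {h,i,j,k}; column 4 has {h,i,j,k} → l.

i j k h l / k h j l i / h i l k j / l k i j h / j l h i k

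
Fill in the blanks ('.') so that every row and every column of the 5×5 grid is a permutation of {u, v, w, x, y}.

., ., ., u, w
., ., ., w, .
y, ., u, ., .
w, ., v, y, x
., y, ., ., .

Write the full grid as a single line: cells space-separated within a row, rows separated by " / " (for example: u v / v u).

v x y u w / u v x w y / y w u x v / w u v y x / x y w v u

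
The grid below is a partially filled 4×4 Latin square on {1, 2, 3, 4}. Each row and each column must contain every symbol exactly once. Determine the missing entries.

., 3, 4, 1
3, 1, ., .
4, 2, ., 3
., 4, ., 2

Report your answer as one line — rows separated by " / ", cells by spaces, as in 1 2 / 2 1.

2 3 4 1 / 3 1 2 4 / 4 2 1 3 / 1 4 3 2

(r1,c1) = 2
(r2,c3) = 2
(r2,c4) = 4
(r3,c3) = 1
(r4,c1) = 1
(r4,c3) = 3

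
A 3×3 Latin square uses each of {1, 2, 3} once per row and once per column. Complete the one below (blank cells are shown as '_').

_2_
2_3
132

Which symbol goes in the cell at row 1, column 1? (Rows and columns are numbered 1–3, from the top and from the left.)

3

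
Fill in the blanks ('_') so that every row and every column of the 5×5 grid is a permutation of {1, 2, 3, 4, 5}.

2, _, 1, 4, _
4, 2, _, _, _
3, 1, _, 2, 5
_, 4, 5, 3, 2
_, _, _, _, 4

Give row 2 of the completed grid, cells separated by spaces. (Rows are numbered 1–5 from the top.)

row 1 has {1,2,4}; column 5 has {2,4,5} — only 3 is left for (r1,c5).
row 2 has {2,4}; column 3 has {1,5} — only 3 is left for (r2,c3).
row 2 has {2,3,4}; column 5 has {2,3,4,5} — only 1 is left for (r2,c5).
row 3 has {1,2,3,5}; column 3 has {1,3,5} — only 4 is left for (r3,c3).
row 4 has {2,3,4,5}; column 1 has {2,3,4} — only 1 is left for (r4,c1).
row 5 has {4}; column 1 has {1,2,3,4} — only 5 is left for (r5,c1).
row 5 has {4,5}; column 2 has {1,2,4} — only 3 is left for (r5,c2).
row 5 has {3,4,5}; column 3 has {1,3,4,5} — only 2 is left for (r5,c3).
row 5 has {2,3,4,5}; column 4 has {2,3,4} — only 1 is left for (r5,c4).
row 1 has {1,2,3,4}; column 2 has {1,2,3,4} — only 5 is left for (r1,c2).
row 2 has {1,2,3,4}; column 4 has {1,2,3,4} — only 5 is left for (r2,c4).

4 2 3 5 1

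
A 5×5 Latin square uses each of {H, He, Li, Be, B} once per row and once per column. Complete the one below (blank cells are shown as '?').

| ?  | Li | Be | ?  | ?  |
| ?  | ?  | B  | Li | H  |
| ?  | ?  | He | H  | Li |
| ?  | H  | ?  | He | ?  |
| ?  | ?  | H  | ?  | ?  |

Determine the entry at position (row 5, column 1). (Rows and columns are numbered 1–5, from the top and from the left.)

(r1,c4) = B
(r1,c5) = He
(r4,c3) = Li
(r5,c4) = Be
(r5,c5) = B
(r1,c1) = H
(r4,c5) = Be
(r5,c2) = He
(r2,c2) = Be
(r3,c2) = B
(r4,c1) = B
(r5,c1) = Li

Li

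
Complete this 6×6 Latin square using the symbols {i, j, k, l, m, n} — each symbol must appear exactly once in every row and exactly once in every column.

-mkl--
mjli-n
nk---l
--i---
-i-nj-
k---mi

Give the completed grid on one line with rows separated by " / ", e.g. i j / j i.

i m k l n j / m j l i k n / n k j m i l / j n i k l m / l i m n j k / k l n j m i

At row 1, column 6: row 1 has {k,l,m}; column 6 has {i,l,n}; that leaves j.
At row 2, column 5: row 2 has {i,j,l,m,n}; column 5 has {j,m}; that leaves k.
At row 3, column 5: row 3 has {k,l,n}; column 5 has {j,k,m}; that leaves i.
At row 5, column 1: row 5 has {i,j,n}; column 1 has {k,m,n}; that leaves l.
At row 5, column 3: row 5 has {i,j,l,n}; column 3 has {i,k,l}; that leaves m.
At row 5, column 6: row 5 has {i,j,l,m,n}; column 6 has {i,j,l,n}; that leaves k.
At row 6, column 4: row 6 has {i,k,m}; column 4 has {i,l,n}; that leaves j.
At row 1, column 1: row 1 has {j,k,l,m}; column 1 has {k,l,m,n}; that leaves i.
At row 1, column 5: row 1 has {i,j,k,l,m}; column 5 has {i,j,k,m}; that leaves n.
At row 3, column 3: row 3 has {i,k,l,n}; column 3 has {i,k,l,m}; that leaves j.
At row 3, column 4: row 3 has {i,j,k,l,n}; column 4 has {i,j,l,n}; that leaves m.
At row 4, column 1: row 4 has {i}; column 1 has {i,k,l,m,n}; that leaves j.
At row 4, column 4: row 4 has {i,j}; column 4 has {i,j,l,m,n}; that leaves k.
At row 4, column 5: row 4 has {i,j,k}; column 5 has {i,j,k,m,n}; that leaves l.
At row 4, column 6: row 4 has {i,j,k,l}; column 6 has {i,j,k,l,n}; that leaves m.
At row 6, column 3: row 6 has {i,j,k,m}; column 3 has {i,j,k,l,m}; that leaves n.
At row 4, column 2: row 4 has {i,j,k,l,m}; column 2 has {i,j,k,m}; that leaves n.
At row 6, column 2: row 6 has {i,j,k,m,n}; column 2 has {i,j,k,m,n}; that leaves l.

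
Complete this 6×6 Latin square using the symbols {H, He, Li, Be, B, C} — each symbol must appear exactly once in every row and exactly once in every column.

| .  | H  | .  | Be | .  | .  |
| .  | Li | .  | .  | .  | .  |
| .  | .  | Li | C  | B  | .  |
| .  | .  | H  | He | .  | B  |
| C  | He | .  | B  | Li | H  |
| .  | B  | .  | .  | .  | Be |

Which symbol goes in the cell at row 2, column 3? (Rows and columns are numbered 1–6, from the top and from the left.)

B

(r2,c4) = H
(r3,c2) = Be
(r3,c6) = He
(r4,c2) = C
(r4,c5) = Be
(r5,c3) = Be
(r6,c4) = Li
(r2,c6) = C
(r3,c1) = H
(r4,c1) = Li
(r6,c1) = He
(r6,c3) = C
(r6,c5) = H
(r1,c1) = B
(r1,c3) = He
(r1,c5) = C
(r1,c6) = Li
(r2,c1) = Be
(r2,c3) = B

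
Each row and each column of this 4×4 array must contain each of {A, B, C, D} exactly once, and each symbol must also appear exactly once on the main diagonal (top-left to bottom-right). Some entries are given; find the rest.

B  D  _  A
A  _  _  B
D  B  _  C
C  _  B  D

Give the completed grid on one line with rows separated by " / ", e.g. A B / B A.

Cell (r1,c3): row 1 has {A,B,D}; column 3 has {B} → C.
Cell (r2,c2): row 2 has {A,B}; column 2 has {B,D}; the diagonal has {B,D} → C.
Cell (r2,c3): row 2 has {A,B,C}; column 3 has {B,C} → D.
Cell (r3,c3): row 3 has {B,C,D}; column 3 has {B,C,D}; the diagonal has {B,C,D} → A.
Cell (r4,c2): row 4 has {B,C,D}; column 2 has {B,C,D} → A.

B D C A / A C D B / D B A C / C A B D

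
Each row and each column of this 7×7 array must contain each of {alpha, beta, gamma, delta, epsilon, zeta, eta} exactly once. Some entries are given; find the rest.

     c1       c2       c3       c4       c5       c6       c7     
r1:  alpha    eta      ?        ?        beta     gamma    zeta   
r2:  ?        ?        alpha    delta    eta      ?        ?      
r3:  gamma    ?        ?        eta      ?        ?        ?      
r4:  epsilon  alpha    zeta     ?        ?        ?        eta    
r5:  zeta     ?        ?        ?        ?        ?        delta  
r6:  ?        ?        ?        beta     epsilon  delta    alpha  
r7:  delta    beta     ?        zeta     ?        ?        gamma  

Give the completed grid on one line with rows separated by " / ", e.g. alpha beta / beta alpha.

alpha eta delta epsilon beta gamma zeta / beta gamma alpha delta eta zeta epsilon / gamma delta epsilon eta zeta alpha beta / epsilon alpha zeta gamma delta beta eta / zeta epsilon beta alpha gamma eta delta / eta zeta gamma beta epsilon delta alpha / delta beta eta zeta alpha epsilon gamma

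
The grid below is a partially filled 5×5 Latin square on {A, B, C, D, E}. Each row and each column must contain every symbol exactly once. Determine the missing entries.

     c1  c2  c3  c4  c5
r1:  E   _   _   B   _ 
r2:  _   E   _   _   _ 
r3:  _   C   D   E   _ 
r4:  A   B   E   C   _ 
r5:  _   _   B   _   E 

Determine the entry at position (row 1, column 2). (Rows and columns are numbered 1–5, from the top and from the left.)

D

At row 3, column 1: row 3 has {C,D,E}; column 1 has {A,E}; that leaves B.
At row 3, column 5: row 3 has {B,C,D,E}; column 5 has {E}; that leaves A.
At row 4, column 5: row 4 has {A,B,C,E}; column 5 has {A,E}; that leaves D.
At row 1, column 5: row 1 has {B,E}; column 5 has {A,D,E}; that leaves C.
At row 2, column 5: row 2 has {E}; column 5 has {A,C,D,E}; that leaves B.
At row 1, column 3: row 1 has {B,C,E}; column 3 has {B,D,E}; that leaves A.
At row 2, column 3: row 2 has {B,E}; column 3 has {A,B,D,E}; that leaves C.
At row 1, column 2: row 1 has {A,B,C,E}; column 2 has {B,C,E}; that leaves D.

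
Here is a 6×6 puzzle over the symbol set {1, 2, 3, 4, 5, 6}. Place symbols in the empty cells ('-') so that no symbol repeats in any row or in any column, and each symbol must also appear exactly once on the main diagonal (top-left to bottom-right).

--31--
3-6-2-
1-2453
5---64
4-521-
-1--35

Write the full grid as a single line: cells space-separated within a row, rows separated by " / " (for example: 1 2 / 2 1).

6 5 3 1 4 2 / 3 4 6 5 2 1 / 1 6 2 4 5 3 / 5 2 1 3 6 4 / 4 3 5 2 1 6 / 2 1 4 6 3 5

row 1 has {1,3}; column 1 has {1,3,4,5}; the diagonal has {1,2,5} — only 6 is left for (r1,c1).
row 1 has {1,3,6}; column 5 has {1,2,3,5,6} — only 4 is left for (r1,c5).
row 1 has {1,3,4,6}; column 6 has {3,4,5} — only 2 is left for (r1,c6).
row 2 has {2,3,6}; column 2 has {1}; the diagonal has {1,2,5,6} — only 4 is left for (r2,c2).
row 2 has {2,3,4,6}; column 4 has {1,2,4} — only 5 is left for (r2,c4).
row 2 has {2,3,4,5,6}; column 6 has {2,3,4,5} — only 1 is left for (r2,c6).
row 3 has {1,2,3,4,5}; column 2 has {1,4} — only 6 is left for (r3,c2).
row 4 has {4,5,6}; column 3 has {2,3,5,6} — only 1 is left for (r4,c3).
row 4 has {1,4,5,6}; column 4 has {1,2,4,5}; the diagonal has {1,2,4,5,6} — only 3 is left for (r4,c4).
row 5 has {1,2,4,5}; column 2 has {1,4,6} — only 3 is left for (r5,c2).
row 5 has {1,2,3,4,5}; column 6 has {1,2,3,4,5} — only 6 is left for (r5,c6).
row 6 has {1,3,5}; column 1 has {1,3,4,5,6} — only 2 is left for (r6,c1).
row 6 has {1,2,3,5}; column 3 has {1,2,3,5,6} — only 4 is left for (r6,c3).
row 6 has {1,2,3,4,5}; column 4 has {1,2,3,4,5} — only 6 is left for (r6,c4).
row 1 has {1,2,3,4,6}; column 2 has {1,3,4,6} — only 5 is left for (r1,c2).
row 4 has {1,3,4,5,6}; column 2 has {1,3,4,5,6} — only 2 is left for (r4,c2).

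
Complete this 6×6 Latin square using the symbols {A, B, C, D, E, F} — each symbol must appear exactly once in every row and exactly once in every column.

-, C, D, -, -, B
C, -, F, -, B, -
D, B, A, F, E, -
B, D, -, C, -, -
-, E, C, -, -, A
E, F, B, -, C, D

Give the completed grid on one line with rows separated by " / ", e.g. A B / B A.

A C D E F B / C A F D B E / D B A F E C / B D E C A F / F E C B D A / E F B A C D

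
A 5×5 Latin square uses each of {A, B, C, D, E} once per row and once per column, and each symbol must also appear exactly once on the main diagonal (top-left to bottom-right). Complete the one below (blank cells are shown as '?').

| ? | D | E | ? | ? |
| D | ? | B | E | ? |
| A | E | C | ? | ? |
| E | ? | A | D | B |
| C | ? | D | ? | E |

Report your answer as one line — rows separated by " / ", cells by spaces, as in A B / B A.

B D E C A / D A B E C / A E C B D / E C A D B / C B D A E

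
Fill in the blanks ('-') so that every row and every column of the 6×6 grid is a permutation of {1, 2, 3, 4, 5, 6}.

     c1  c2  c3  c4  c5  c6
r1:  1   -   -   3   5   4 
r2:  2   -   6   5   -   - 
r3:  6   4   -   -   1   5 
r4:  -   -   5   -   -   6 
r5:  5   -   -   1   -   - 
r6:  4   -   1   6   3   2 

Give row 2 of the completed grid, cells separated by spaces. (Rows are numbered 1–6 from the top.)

2 3 6 5 4 1

(r1,c3) = 2
(r2,c5) = 4
(r3,c3) = 3
(r3,c4) = 2
(r4,c1) = 3
(r4,c4) = 4
(r4,c5) = 2
(r5,c3) = 4
(r5,c5) = 6
(r5,c6) = 3
(r6,c2) = 5
(r1,c2) = 6
(r2,c6) = 1
(r4,c2) = 1
(r5,c2) = 2
(r2,c2) = 3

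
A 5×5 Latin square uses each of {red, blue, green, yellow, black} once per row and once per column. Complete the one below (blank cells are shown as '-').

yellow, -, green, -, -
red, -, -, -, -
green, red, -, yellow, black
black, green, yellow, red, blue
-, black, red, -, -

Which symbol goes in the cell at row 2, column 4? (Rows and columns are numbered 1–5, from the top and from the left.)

blue

(r1,c2) = blue
(r1,c4) = black
(r1,c5) = red
(r2,c2) = yellow
(r2,c5) = green
(r3,c3) = blue
(r5,c1) = blue
(r5,c4) = green
(r5,c5) = yellow
(r2,c3) = black
(r2,c4) = blue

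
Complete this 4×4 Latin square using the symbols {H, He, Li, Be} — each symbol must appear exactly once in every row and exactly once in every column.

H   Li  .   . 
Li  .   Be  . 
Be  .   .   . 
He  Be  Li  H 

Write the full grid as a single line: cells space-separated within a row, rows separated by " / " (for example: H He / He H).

H Li He Be / Li H Be He / Be He H Li / He Be Li H

At row 1, column 3: row 1 has {H,Li}; column 3 has {Li,Be}; that leaves He.
At row 1, column 4: row 1 has {H,He,Li}; column 4 has {H}; that leaves Be.
At row 2, column 4: row 2 has {Li,Be}; column 4 has {H,Be}; that leaves He.
At row 3, column 3: row 3 has {Be}; column 3 has {He,Li,Be}; that leaves H.
At row 3, column 4: row 3 has {H,Be}; column 4 has {H,He,Be}; that leaves Li.
At row 2, column 2: row 2 has {He,Li,Be}; column 2 has {Li,Be}; that leaves H.
At row 3, column 2: row 3 has {H,Li,Be}; column 2 has {H,Li,Be}; that leaves He.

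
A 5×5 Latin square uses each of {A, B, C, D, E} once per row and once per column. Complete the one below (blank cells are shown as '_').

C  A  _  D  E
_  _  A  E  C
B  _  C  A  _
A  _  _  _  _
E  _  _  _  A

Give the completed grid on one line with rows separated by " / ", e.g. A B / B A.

(r1,c3): row 1 has {A,C,D,E}; column 3 has {A,C}, so it must be B.
(r2,c1): row 2 has {A,C,E}; column 1 has {A,B,C,E}, so it must be D.
(r2,c2): row 2 has {A,C,D,E}; column 2 has {A}, so it must be B.
(r3,c5): row 3 has {A,B,C}; column 5 has {A,C,E}, so it must be D.
(r4,c5): row 4 has {A}; column 5 has {A,C,D,E}, so it must be B.
(r5,c3): row 5 has {A,E}; column 3 has {A,B,C}, so it must be D.
(r3,c2): row 3 has {A,B,C,D}; column 2 has {A,B}, so it must be E.
(r4,c3): row 4 has {A,B}; column 3 has {A,B,C,D}, so it must be E.
(r4,c4): row 4 has {A,B,E}; column 4 has {A,D,E}, so it must be C.
(r5,c2): row 5 has {A,D,E}; column 2 has {A,B,E}, so it must be C.
(r5,c4): row 5 has {A,C,D,E}; column 4 has {A,C,D,E}, so it must be B.
(r4,c2): row 4 has {A,B,C,E}; column 2 has {A,B,C,E}, so it must be D.

C A B D E / D B A E C / B E C A D / A D E C B / E C D B A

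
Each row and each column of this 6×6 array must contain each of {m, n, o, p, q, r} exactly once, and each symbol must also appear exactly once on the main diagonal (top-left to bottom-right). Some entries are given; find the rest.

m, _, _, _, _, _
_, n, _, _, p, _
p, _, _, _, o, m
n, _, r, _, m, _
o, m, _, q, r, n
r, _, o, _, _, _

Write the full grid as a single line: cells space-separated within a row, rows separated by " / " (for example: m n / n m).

m o n p q r / q n m r p o / p r q n o m / n p r o m q / o m p q r n / r q o m n p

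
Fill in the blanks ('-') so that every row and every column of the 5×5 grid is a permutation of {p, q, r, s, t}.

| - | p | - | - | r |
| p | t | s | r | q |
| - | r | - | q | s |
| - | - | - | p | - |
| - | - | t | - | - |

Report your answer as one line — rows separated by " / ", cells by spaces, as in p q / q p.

s p q t r / p t s r q / t r p q s / q s r p t / r q t s p

row 1 has {p,r}; column 3 has {s,t} — only q is left for (r1,c3).
row 3 has {q,r,s}; column 1 has {p} — only t is left for (r3,c1).
row 3 has {q,r,s,t}; column 3 has {q,s,t} — only p is left for (r3,c3).
row 4 has {p}; column 3 has {p,q,s,t} — only r is left for (r4,c3).
row 4 has {p,r}; column 5 has {q,r,s} — only t is left for (r4,c5).
row 5 has {t}; column 4 has {p,q,r} — only s is left for (r5,c4).
row 5 has {s,t}; column 5 has {q,r,s,t} — only p is left for (r5,c5).
row 1 has {p,q,r}; column 1 has {p,t} — only s is left for (r1,c1).
row 1 has {p,q,r,s}; column 4 has {p,q,r,s} — only t is left for (r1,c4).
row 4 has {p,r,t}; column 1 has {p,s,t} — only q is left for (r4,c1).
row 4 has {p,q,r,t}; column 2 has {p,r,t} — only s is left for (r4,c2).
row 5 has {p,s,t}; column 1 has {p,q,s,t} — only r is left for (r5,c1).
row 5 has {p,r,s,t}; column 2 has {p,r,s,t} — only q is left for (r5,c2).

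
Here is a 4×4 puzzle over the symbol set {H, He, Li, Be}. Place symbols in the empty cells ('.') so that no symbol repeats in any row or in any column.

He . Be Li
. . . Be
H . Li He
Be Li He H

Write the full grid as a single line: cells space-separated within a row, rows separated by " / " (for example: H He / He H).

He H Be Li / Li He H Be / H Be Li He / Be Li He H

Cell (r1,c2): row 1 has {He,Li,Be}; column 2 has {Li} → H.
Cell (r2,c1): row 2 has {Be}; column 1 has {H,He,Be} → Li.
Cell (r2,c2): row 2 has {Li,Be}; column 2 has {H,Li} → He.
Cell (r2,c3): row 2 has {He,Li,Be}; column 3 has {He,Li,Be} → H.
Cell (r3,c2): row 3 has {H,He,Li}; column 2 has {H,He,Li} → Be.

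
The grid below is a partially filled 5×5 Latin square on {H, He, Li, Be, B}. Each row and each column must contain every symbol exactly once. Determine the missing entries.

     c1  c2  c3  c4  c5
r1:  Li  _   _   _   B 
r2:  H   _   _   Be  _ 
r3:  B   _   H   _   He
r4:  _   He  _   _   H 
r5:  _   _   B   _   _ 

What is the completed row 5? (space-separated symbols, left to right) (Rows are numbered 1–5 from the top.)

At row 2, column 5: row 2 has {H,Be}; column 5 has {H,He,B}; that leaves Li.
At row 3, column 4: row 3 has {H,He,B}; column 4 has {Be}; that leaves Li.
At row 4, column 1: row 4 has {H,He}; column 1 has {H,Li,B}; that leaves Be.
At row 4, column 3: row 4 has {H,He,Be}; column 3 has {H,B}; that leaves Li.
At row 4, column 4: row 4 has {H,He,Li,Be}; column 4 has {Li,Be}; that leaves B.
At row 5, column 1: row 5 has {B}; column 1 has {H,Li,Be,B}; that leaves He.
At row 5, column 4: row 5 has {He,B}; column 4 has {Li,Be,B}; that leaves H.
At row 5, column 5: row 5 has {H,He,B}; column 5 has {H,He,Li,B}; that leaves Be.
At row 1, column 4: row 1 has {Li,B}; column 4 has {H,Li,Be,B}; that leaves He.
At row 2, column 2: row 2 has {H,Li,Be}; column 2 has {He}; that leaves B.
At row 2, column 3: row 2 has {H,Li,Be,B}; column 3 has {H,Li,B}; that leaves He.
At row 3, column 2: row 3 has {H,He,Li,B}; column 2 has {He,B}; that leaves Be.
At row 5, column 2: row 5 has {H,He,Be,B}; column 2 has {He,Be,B}; that leaves Li.

He Li B H Be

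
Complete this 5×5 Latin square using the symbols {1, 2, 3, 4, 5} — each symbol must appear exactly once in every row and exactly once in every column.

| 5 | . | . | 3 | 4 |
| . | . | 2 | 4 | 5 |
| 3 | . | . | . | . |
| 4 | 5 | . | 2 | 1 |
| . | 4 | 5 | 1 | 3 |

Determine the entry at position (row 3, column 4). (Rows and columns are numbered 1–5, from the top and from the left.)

5

row 1 has {3,4,5}; column 3 has {2,5} — only 1 is left for (r1,c3).
row 2 has {2,4,5}; column 1 has {3,4,5} — only 1 is left for (r2,c1).
row 2 has {1,2,4,5}; column 2 has {4,5} — only 3 is left for (r2,c2).
row 3 has {3}; column 3 has {1,2,5} — only 4 is left for (r3,c3).
row 3 has {3,4}; column 4 has {1,2,3,4} — only 5 is left for (r3,c4).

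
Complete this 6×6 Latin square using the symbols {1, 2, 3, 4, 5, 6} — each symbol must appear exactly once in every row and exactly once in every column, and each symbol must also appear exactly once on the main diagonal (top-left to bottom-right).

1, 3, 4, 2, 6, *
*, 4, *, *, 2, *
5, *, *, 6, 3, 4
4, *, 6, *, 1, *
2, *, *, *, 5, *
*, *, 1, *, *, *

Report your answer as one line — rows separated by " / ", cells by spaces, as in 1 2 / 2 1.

(r1,c6) = 5
(r3,c3) = 2
(r4,c4) = 3
(r4,c6) = 2
(r5,c3) = 3
(r6,c5) = 4
(r6,c6) = 6
(r2,c3) = 5
(r2,c4) = 1
(r2,c6) = 3
(r3,c2) = 1
(r4,c2) = 5
(r5,c2) = 6
(r5,c4) = 4
(r5,c6) = 1
(r6,c1) = 3
(r6,c2) = 2
(r6,c4) = 5
(r2,c1) = 6

1 3 4 2 6 5 / 6 4 5 1 2 3 / 5 1 2 6 3 4 / 4 5 6 3 1 2 / 2 6 3 4 5 1 / 3 2 1 5 4 6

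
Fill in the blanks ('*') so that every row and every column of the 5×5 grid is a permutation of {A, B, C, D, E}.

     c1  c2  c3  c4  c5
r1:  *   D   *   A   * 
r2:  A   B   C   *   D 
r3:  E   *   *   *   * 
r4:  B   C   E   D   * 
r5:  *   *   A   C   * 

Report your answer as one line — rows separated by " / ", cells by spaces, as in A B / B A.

C D B A E / A B C E D / E A D B C / B C E D A / D E A C B

(r1,c1) = C
(r1,c3) = B
(r1,c5) = E
(r2,c4) = E
(r3,c2) = A
(r3,c3) = D
(r3,c4) = B
(r3,c5) = C
(r4,c5) = A
(r5,c1) = D
(r5,c2) = E
(r5,c5) = B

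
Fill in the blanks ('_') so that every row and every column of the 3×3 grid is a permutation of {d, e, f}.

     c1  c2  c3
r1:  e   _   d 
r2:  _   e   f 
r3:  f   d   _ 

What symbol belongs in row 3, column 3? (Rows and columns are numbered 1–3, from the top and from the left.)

e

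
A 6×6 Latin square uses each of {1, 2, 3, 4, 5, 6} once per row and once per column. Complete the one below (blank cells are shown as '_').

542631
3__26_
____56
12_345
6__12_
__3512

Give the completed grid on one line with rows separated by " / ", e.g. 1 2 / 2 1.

5 4 2 6 3 1 / 3 1 5 2 6 4 / 2 3 1 4 5 6 / 1 2 6 3 4 5 / 6 5 4 1 2 3 / 4 6 3 5 1 2

Cell (r2,c6): row 2 has {2,3,6}; column 6 has {1,2,5,6} → 4.
Cell (r3,c4): row 3 has {5,6}; column 4 has {1,2,3,5,6} → 4.
Cell (r4,c3): row 4 has {1,2,3,4,5}; column 3 has {2,3} → 6.
Cell (r5,c6): row 5 has {1,2,6}; column 6 has {1,2,4,5,6} → 3.
Cell (r6,c1): row 6 has {1,2,3,5}; column 1 has {1,3,5,6} → 4.
Cell (r6,c2): row 6 has {1,2,3,4,5}; column 2 has {2,4} → 6.
Cell (r3,c1): row 3 has {4,5,6}; column 1 has {1,3,4,5,6} → 2.
Cell (r3,c3): row 3 has {2,4,5,6}; column 3 has {2,3,6} → 1.
Cell (r5,c2): row 5 has {1,2,3,6}; column 2 has {2,4,6} → 5.
Cell (r5,c3): row 5 has {1,2,3,5,6}; column 3 has {1,2,3,6} → 4.
Cell (r2,c2): row 2 has {2,3,4,6}; column 2 has {2,4,5,6} → 1.
Cell (r2,c3): row 2 has {1,2,3,4,6}; column 3 has {1,2,3,4,6} → 5.
Cell (r3,c2): row 3 has {1,2,4,5,6}; column 2 has {1,2,4,5,6} → 3.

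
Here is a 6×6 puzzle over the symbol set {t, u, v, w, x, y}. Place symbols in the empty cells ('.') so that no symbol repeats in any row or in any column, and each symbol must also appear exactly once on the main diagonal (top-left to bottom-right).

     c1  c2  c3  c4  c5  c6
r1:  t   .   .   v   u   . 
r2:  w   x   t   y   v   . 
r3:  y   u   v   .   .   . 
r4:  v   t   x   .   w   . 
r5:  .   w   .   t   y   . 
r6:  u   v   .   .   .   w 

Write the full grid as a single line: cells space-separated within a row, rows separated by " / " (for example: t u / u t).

(r1,c2) = y
(r1,c3) = w
(r1,c6) = x
(r2,c6) = u
(r3,c6) = t
(r4,c4) = u
(r4,c6) = y
(r5,c1) = x
(r5,c3) = u
(r5,c6) = v
(r6,c3) = y
(r6,c4) = x
(r6,c5) = t
(r3,c4) = w
(r3,c5) = x

t y w v u x / w x t y v u / y u v w x t / v t x u w y / x w u t y v / u v y x t w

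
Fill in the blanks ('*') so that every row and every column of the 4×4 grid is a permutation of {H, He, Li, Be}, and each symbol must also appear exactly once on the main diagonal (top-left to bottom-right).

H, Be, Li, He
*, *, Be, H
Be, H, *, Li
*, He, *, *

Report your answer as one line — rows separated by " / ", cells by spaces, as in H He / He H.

H Be Li He / He Li Be H / Be H He Li / Li He H Be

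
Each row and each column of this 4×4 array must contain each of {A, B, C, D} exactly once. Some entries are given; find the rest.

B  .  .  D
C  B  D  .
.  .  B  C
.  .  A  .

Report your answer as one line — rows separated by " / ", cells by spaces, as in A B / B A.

B A C D / C B D A / A D B C / D C A B

row 1 has {B,D}; column 3 has {A,B,D} — only C is left for (r1,c3).
row 2 has {B,C,D}; column 4 has {C,D} — only A is left for (r2,c4).
row 4 has {A}; column 1 has {B,C} — only D is left for (r4,c1).
row 4 has {A,D}; column 2 has {B} — only C is left for (r4,c2).
row 4 has {A,C,D}; column 4 has {A,C,D} — only B is left for (r4,c4).
row 1 has {B,C,D}; column 2 has {B,C} — only A is left for (r1,c2).
row 3 has {B,C}; column 1 has {B,C,D} — only A is left for (r3,c1).
row 3 has {A,B,C}; column 2 has {A,B,C} — only D is left for (r3,c2).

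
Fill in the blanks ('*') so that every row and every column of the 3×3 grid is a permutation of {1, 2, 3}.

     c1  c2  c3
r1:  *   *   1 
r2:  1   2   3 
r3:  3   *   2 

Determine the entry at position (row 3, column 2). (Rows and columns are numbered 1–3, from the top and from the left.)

row 1 has {1}; column 1 has {1,3} — only 2 is left for (r1,c1).
row 1 has {1,2}; column 2 has {2} — only 3 is left for (r1,c2).
row 3 has {2,3}; column 2 has {2,3} — only 1 is left for (r3,c2).

1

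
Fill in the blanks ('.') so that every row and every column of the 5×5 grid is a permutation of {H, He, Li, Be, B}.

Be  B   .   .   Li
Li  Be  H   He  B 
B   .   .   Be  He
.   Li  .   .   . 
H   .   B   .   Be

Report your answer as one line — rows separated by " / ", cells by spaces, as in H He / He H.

Be B He H Li / Li Be H He B / B H Li Be He / He Li Be B H / H He B Li Be

At row 1, column 3: row 1 has {Li,Be,B}; column 3 has {H,B}; that leaves He.
At row 1, column 4: row 1 has {He,Li,Be,B}; column 4 has {He,Be}; that leaves H.
At row 3, column 2: row 3 has {He,Be,B}; column 2 has {Li,Be,B}; that leaves H.
At row 3, column 3: row 3 has {H,He,Be,B}; column 3 has {H,He,B}; that leaves Li.
At row 4, column 1: row 4 has {Li}; column 1 has {H,Li,Be,B}; that leaves He.
At row 4, column 3: row 4 has {He,Li}; column 3 has {H,He,Li,B}; that leaves Be.
At row 4, column 4: row 4 has {He,Li,Be}; column 4 has {H,He,Be}; that leaves B.
At row 4, column 5: row 4 has {He,Li,Be,B}; column 5 has {He,Li,Be,B}; that leaves H.
At row 5, column 2: row 5 has {H,Be,B}; column 2 has {H,Li,Be,B}; that leaves He.
At row 5, column 4: row 5 has {H,He,Be,B}; column 4 has {H,He,Be,B}; that leaves Li.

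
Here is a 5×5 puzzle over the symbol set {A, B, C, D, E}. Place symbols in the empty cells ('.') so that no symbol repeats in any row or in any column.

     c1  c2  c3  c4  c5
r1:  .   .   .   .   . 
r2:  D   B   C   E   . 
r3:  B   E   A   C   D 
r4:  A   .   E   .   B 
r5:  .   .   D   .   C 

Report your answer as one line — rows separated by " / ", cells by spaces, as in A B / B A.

C D B A E / D B C E A / B E A C D / A C E D B / E A D B C

At row 1, column 3: row 1 is empty so far; column 3 has {A,C,D,E}; that leaves B.
At row 2, column 5: row 2 has {B,C,D,E}; column 5 has {B,C,D}; that leaves A.
At row 4, column 4: row 4 has {A,B,E}; column 4 has {C,E}; that leaves D.
At row 5, column 1: row 5 has {C,D}; column 1 has {A,B,D}; that leaves E.
At row 5, column 2: row 5 has {C,D,E}; column 2 has {B,E}; that leaves A.
At row 5, column 4: row 5 has {A,C,D,E}; column 4 has {C,D,E}; that leaves B.
At row 1, column 1: row 1 has {B}; column 1 has {A,B,D,E}; that leaves C.
At row 1, column 2: row 1 has {B,C}; column 2 has {A,B,E}; that leaves D.
At row 1, column 4: row 1 has {B,C,D}; column 4 has {B,C,D,E}; that leaves A.
At row 1, column 5: row 1 has {A,B,C,D}; column 5 has {A,B,C,D}; that leaves E.
At row 4, column 2: row 4 has {A,B,D,E}; column 2 has {A,B,D,E}; that leaves C.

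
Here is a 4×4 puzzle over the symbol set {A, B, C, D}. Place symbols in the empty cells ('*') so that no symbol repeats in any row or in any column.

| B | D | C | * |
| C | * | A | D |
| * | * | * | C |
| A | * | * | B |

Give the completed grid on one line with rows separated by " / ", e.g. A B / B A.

B D C A / C B A D / D A B C / A C D B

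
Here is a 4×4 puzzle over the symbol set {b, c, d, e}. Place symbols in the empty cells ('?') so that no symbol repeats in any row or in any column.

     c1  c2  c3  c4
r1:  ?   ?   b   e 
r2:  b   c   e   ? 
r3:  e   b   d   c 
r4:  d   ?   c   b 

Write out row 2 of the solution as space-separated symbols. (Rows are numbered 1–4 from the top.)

b c e d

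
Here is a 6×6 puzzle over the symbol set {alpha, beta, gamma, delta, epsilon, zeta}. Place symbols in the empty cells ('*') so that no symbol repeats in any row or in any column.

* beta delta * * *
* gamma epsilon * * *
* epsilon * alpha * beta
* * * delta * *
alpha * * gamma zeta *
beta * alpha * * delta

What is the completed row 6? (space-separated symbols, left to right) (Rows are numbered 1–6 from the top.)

(r5,c2) = delta
(r5,c3) = beta
(r5,c6) = epsilon
(r6,c2) = zeta
(r6,c4) = epsilon
(r6,c5) = gamma

beta zeta alpha epsilon gamma delta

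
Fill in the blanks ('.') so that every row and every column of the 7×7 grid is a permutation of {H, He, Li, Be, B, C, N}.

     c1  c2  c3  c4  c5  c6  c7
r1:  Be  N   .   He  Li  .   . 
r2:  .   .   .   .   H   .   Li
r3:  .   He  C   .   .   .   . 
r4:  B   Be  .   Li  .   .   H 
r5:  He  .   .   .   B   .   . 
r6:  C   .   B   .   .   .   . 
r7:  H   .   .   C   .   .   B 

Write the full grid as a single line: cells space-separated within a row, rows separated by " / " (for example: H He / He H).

(r1,c3) = H
(r1,c7) = C
(r2,c1) = N
(r3,c1) = Li
(r7,c2) = Li
(r1,c6) = B
(r6,c2) = H
(r5,c2) = C
(r2,c2) = B
(r2,c4) = Be
(r6,c4) = N
(r2,c3) = He
(r2,c6) = C
(r4,c3) = N
(r4,c6) = He
(r5,c4) = H
(r7,c3) = Be
(r7,c6) = N
(r3,c4) = B
(r4,c5) = C
(r5,c3) = Li
(r5,c6) = Be
(r5,c7) = N
(r6,c6) = Li
(r7,c5) = He
(r3,c6) = H
(r3,c7) = Be
(r6,c5) = Be
(r6,c7) = He
(r3,c5) = N

Be N H He Li B C / N B He Be H C Li / Li He C B N H Be / B Be N Li C He H / He C Li H B Be N / C H B N Be Li He / H Li Be C He N B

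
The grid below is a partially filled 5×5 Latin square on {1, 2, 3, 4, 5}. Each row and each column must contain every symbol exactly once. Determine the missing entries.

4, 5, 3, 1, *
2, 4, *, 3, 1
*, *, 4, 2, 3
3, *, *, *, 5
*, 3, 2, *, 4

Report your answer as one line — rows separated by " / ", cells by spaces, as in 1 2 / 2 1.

4 5 3 1 2 / 2 4 5 3 1 / 5 1 4 2 3 / 3 2 1 4 5 / 1 3 2 5 4

row 1 has {1,3,4,5}; column 5 has {1,3,4,5} — only 2 is left for (r1,c5).
row 2 has {1,2,3,4}; column 3 has {2,3,4} — only 5 is left for (r2,c3).
row 3 has {2,3,4}; column 2 has {3,4,5} — only 1 is left for (r3,c2).
row 4 has {3,5}; column 2 has {1,3,4,5} — only 2 is left for (r4,c2).
row 4 has {2,3,5}; column 3 has {2,3,4,5} — only 1 is left for (r4,c3).
row 4 has {1,2,3,5}; column 4 has {1,2,3} — only 4 is left for (r4,c4).
row 5 has {2,3,4}; column 4 has {1,2,3,4} — only 5 is left for (r5,c4).
row 3 has {1,2,3,4}; column 1 has {2,3,4} — only 5 is left for (r3,c1).
row 5 has {2,3,4,5}; column 1 has {2,3,4,5} — only 1 is left for (r5,c1).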